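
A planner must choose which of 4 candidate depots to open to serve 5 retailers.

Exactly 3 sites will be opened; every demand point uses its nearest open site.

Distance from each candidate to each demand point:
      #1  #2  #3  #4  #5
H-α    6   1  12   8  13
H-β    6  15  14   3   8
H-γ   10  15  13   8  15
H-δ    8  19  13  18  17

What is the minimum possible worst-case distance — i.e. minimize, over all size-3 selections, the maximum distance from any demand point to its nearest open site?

12

Open {H-α, H-β, H-γ}.
  Farthest demand point is #3 at distance 12 (to H-α); all others are ≤ 12.
With {H-α, H-β, H-δ} the worst case is 12.
With {H-α, H-γ, H-δ} the worst case is 13.
No size-3 selection achieves below 12.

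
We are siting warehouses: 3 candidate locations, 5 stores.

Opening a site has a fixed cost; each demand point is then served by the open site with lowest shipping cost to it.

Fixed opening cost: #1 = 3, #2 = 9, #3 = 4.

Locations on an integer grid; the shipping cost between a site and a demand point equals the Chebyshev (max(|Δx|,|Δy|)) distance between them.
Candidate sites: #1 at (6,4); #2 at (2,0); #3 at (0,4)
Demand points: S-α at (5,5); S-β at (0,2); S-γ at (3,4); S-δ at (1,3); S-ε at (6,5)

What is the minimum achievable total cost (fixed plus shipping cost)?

Open {#1, #3}: assign each demand point to its cheapest open site.
  S-α→#1 1, S-β→#3 2, S-γ→#1 3, S-δ→#3 1, S-ε→#1 1
  shipping cost 8, fixed 7 → total 15.
Compare {#1}: shipping cost 16 + fixed 3 = 19.
Compare {#3}: shipping cost 17 + fixed 4 = 21.
Compare {#1, #2}: shipping cost 10 + fixed 12 = 22.
All other subsets cost ≥ 19. Minimum total cost: 15.

15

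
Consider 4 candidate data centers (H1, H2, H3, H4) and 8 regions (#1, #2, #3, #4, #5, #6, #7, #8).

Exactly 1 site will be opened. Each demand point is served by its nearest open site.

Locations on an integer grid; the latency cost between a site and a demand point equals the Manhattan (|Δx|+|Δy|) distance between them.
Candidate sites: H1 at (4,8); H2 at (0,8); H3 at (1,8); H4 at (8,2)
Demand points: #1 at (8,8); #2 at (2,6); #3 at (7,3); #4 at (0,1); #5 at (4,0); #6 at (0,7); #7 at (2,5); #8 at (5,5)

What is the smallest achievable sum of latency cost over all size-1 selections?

Open {H1}.
  #1→H1 4, #2→H1 4, #3→H1 8, #4→H1 11, #5→H1 8, #6→H1 5, #7→H1 5, #8→H1 4  ⇒ total 49.
Compare {H3}: total 53.
Compare {H2}: total 57.
No size-1 selection does better; minimum is 49.

49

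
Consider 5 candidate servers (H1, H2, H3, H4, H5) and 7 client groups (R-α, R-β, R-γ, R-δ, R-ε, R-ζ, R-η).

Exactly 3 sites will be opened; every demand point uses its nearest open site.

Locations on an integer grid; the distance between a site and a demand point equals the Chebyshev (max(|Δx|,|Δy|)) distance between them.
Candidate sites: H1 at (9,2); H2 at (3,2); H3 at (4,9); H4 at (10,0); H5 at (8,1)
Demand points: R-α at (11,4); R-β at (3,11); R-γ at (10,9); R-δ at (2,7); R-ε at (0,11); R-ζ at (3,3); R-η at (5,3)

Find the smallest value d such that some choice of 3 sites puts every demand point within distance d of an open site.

Open {H1, H2, H3}.
  Farthest demand point is R-γ at distance 6 (to H3); all others are ≤ 6.
With {H1, H3, H4} the worst case is 6.
With {H1, H3, H5} the worst case is 6.
No size-3 selection achieves below 6.

6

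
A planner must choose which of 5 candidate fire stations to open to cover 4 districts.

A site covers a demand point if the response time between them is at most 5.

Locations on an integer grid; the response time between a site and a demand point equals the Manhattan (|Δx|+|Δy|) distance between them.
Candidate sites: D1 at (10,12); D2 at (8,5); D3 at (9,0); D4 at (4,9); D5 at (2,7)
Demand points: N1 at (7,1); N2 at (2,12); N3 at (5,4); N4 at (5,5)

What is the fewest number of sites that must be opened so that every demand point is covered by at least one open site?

Coverage sets (demand points within 5 of each site):
  D1: {}
  D2: {N1, N3, N4}
  D3: {N1}
  D4: {N2, N4}
  D5: {N2, N4}
No single site covers all 4 demand points.
But {D2, D4} covers everything, so the minimum is 2.

2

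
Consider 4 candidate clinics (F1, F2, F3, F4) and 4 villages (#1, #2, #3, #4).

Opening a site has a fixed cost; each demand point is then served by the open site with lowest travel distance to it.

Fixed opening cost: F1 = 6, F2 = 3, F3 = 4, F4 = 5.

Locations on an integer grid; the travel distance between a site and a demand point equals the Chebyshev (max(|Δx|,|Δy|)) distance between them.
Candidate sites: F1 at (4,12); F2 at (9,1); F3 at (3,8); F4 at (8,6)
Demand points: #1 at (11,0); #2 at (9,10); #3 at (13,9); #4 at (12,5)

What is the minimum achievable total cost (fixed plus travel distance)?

Open {F2, F4}: assign each demand point to its cheapest open site.
  #1→F2 2, #2→F4 4, #3→F4 5, #4→F2 4
  travel distance 15, fixed 8 → total 23.
Compare {F4}: travel distance 19 + fixed 5 = 24.
Compare {F2}: travel distance 23 + fixed 3 = 26.
Compare {F2, F3}: travel distance 20 + fixed 7 = 27.
All other subsets cost ≥ 24. Minimum total cost: 23.

23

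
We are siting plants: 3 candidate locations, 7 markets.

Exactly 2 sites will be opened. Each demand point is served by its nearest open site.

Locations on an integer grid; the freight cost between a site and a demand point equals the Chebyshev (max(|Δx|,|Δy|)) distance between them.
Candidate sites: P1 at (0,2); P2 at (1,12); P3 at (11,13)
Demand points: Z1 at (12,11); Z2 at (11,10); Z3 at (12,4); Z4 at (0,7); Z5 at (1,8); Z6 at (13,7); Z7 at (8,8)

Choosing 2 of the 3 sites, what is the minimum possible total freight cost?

34

Open {P2, P3}.
  Z1→P3 2, Z2→P3 3, Z3→P3 9, Z4→P2 5, Z5→P2 4, Z6→P3 6, Z7→P3 5  ⇒ total 34.
Compare {P1, P3}: total 36.
Compare {P1, P2}: total 60.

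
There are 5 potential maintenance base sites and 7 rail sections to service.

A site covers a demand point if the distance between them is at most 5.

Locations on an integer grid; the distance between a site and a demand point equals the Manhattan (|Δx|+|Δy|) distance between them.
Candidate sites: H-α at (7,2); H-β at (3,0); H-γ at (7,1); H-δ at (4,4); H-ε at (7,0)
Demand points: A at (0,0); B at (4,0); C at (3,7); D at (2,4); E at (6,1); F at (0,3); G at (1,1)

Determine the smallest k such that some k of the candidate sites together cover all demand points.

Coverage sets (demand points within 5 of each site):
  H-α: {B, E}
  H-β: {A, B, D, E, G}
  H-γ: {B, E}
  H-δ: {B, C, D, E, F}
  H-ε: {B, E}
No single site covers all 7 demand points.
But {H-β, H-δ} covers everything, so the minimum is 2.

2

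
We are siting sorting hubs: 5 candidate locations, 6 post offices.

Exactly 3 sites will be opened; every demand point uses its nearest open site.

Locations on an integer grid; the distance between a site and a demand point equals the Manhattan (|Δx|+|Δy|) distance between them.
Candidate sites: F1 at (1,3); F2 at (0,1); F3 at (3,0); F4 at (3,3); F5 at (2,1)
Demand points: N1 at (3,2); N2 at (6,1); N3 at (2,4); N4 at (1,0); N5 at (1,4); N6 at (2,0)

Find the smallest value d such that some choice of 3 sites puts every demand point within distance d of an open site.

4

Open {F1, F2, F3}.
  Farthest demand point is N2 at distance 4 (to F3); all others are ≤ 4.
With {F1, F2, F5} the worst case is 4.
With {F1, F3, F4} the worst case is 4.
No size-3 selection achieves below 4.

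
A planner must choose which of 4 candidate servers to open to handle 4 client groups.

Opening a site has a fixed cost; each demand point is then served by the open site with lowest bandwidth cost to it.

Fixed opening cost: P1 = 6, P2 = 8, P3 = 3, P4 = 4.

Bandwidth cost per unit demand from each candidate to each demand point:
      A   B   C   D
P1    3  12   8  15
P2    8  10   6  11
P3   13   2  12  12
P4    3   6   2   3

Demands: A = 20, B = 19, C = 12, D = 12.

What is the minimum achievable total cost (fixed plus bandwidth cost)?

Open {P3, P4}: assign each demand point to its cheapest open site.
  A→P4 20×3=60, B→P3 19×2=38, C→P4 12×2=24, D→P4 12×3=36
  bandwidth cost 158, fixed 7 → total 165.
Compare {P1, P3, P4}: bandwidth cost 158 + fixed 13 = 171.
Compare {P2, P3, P4}: bandwidth cost 158 + fixed 15 = 173.
Compare {P1, P2, P3, P4}: bandwidth cost 158 + fixed 21 = 179.
All other subsets cost ≥ 171. Minimum total cost: 165.

165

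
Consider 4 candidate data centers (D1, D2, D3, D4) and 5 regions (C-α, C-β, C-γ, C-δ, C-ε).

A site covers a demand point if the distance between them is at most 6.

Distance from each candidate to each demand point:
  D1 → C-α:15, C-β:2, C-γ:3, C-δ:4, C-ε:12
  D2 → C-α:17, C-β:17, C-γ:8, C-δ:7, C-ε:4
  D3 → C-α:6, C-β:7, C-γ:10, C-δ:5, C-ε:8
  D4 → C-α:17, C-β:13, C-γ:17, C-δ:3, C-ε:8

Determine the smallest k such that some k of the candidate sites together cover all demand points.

3

Coverage sets (demand points within 6 of each site):
  D1: {C-β, C-γ, C-δ}
  D2: {C-ε}
  D3: {C-α, C-δ}
  D4: {C-δ}
No 2 sites suffice: every size-2 union leaves at least one demand point uncovered.
But {D1, D2, D3} covers everything, so the minimum is 3.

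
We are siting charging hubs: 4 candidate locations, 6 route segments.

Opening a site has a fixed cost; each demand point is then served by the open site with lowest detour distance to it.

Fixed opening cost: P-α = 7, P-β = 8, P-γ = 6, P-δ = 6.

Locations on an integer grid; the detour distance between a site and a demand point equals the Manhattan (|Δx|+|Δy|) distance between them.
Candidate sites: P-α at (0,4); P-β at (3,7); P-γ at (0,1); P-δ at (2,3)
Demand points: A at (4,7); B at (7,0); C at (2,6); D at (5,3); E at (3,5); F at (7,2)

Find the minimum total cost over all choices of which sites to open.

Open {P-δ}: assign each demand point to its cheapest open site.
  A→P-δ 6, B→P-δ 8, C→P-δ 3, D→P-δ 3, E→P-δ 3, F→P-δ 6
  detour distance 29, fixed 6 → total 35.
Compare {P-β, P-δ}: detour distance 22 + fixed 14 = 36.
Compare {P-β}: detour distance 31 + fixed 8 = 39.
Compare {P-β, P-γ}: detour distance 27 + fixed 14 = 41.
All other subsets cost ≥ 36. Minimum total cost: 35.

35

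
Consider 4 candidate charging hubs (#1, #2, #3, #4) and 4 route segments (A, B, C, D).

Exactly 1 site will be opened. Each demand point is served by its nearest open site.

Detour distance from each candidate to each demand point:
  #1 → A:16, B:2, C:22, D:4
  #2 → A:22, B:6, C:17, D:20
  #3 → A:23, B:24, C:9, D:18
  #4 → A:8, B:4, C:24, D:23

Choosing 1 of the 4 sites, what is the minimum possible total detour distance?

Open {#1}.
  A→#1 16, B→#1 2, C→#1 22, D→#1 4  ⇒ total 44.
Compare {#4}: total 59.
Compare {#2}: total 65.
No size-1 selection does better; minimum is 44.

44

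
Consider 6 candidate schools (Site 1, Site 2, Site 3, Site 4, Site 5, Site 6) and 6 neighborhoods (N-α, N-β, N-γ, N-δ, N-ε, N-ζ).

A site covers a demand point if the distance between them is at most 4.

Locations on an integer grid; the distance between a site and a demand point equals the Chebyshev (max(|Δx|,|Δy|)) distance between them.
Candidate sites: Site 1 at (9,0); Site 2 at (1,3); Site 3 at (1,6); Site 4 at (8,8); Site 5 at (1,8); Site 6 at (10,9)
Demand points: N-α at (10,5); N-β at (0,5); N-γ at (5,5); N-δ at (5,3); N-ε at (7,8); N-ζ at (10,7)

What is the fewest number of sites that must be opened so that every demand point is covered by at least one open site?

Coverage sets (demand points within 4 of each site):
  Site 1: {N-δ}
  Site 2: {N-β, N-γ, N-δ}
  Site 3: {N-β, N-γ, N-δ}
  Site 4: {N-α, N-γ, N-ε, N-ζ}
  Site 5: {N-β, N-γ}
  Site 6: {N-α, N-ε, N-ζ}
No single site covers all 6 demand points.
But {Site 2, Site 4} covers everything, so the minimum is 2.

2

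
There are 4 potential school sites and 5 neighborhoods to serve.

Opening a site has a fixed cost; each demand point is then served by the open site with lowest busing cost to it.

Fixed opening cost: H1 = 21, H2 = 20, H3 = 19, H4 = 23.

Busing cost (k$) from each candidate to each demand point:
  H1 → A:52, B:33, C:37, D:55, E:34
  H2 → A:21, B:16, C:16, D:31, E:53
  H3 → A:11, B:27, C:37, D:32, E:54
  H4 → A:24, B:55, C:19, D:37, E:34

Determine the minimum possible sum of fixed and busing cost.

Open {H2}: assign each demand point to its cheapest open site.
  A→H2 21, B→H2 16, C→H2 16, D→H2 31, E→H2 53
  busing cost 137, fixed 20 → total 157.
Compare {H1, H2}: busing cost 118 + fixed 41 = 159.
Compare {H2, H4}: busing cost 118 + fixed 43 = 161.
Compare {H3, H4}: busing cost 123 + fixed 42 = 165.
All other subsets cost ≥ 159. Minimum total cost: 157.

157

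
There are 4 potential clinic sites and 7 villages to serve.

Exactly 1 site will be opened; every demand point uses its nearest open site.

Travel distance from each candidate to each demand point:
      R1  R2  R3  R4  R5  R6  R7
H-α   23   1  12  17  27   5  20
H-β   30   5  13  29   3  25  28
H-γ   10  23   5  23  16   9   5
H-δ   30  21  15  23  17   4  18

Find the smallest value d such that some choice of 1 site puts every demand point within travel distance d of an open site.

Open {H-γ}.
  Farthest demand point is R2 at travel distance 23 (to H-γ); all others are ≤ 23.
With {H-α} the worst case is 27.
With {H-β} the worst case is 30.
No size-1 selection achieves below 23.

23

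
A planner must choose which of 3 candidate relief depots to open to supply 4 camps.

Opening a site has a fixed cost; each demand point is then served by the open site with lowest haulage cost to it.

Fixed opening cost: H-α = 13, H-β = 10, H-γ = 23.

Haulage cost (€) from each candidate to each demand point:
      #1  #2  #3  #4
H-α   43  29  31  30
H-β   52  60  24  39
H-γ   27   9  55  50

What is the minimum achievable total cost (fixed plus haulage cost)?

Open {H-β, H-γ}: assign each demand point to its cheapest open site.
  #1→H-γ 27, #2→H-γ 9, #3→H-β 24, #4→H-β 39
  haulage cost 99, fixed 33 → total 132.
Compare {H-α, H-γ}: haulage cost 97 + fixed 36 = 133.
Compare {H-α, H-β, H-γ}: haulage cost 90 + fixed 46 = 136.
Compare {H-α}: haulage cost 133 + fixed 13 = 146.
All other subsets cost ≥ 133. Minimum total cost: 132.

132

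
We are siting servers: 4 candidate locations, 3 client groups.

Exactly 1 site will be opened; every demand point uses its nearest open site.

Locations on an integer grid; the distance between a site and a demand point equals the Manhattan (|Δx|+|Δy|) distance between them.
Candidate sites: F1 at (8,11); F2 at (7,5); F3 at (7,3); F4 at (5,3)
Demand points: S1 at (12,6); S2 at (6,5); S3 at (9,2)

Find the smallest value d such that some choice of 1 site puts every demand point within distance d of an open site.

6

Open {F2}.
  Farthest demand point is S1 at distance 6 (to F2); all others are ≤ 6.
With {F3} the worst case is 8.
With {F1} the worst case is 10.
No size-1 selection achieves below 6.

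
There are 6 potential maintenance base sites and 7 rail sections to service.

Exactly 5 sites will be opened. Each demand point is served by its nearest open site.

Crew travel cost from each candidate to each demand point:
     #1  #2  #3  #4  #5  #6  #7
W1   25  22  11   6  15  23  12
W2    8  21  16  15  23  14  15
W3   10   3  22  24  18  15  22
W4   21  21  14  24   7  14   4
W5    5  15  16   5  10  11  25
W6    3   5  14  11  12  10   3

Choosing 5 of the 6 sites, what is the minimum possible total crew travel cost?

Open {W1, W3, W4, W5, W6}.
  #1→W6 3, #2→W3 3, #3→W1 11, #4→W5 5, #5→W4 7, #6→W6 10, #7→W6 3  ⇒ total 42.
Compare {W1, W2, W3, W4, W6}: total 43.
Compare {W1, W2, W4, W5, W6}: total 44.
No size-5 selection does better; minimum is 42.

42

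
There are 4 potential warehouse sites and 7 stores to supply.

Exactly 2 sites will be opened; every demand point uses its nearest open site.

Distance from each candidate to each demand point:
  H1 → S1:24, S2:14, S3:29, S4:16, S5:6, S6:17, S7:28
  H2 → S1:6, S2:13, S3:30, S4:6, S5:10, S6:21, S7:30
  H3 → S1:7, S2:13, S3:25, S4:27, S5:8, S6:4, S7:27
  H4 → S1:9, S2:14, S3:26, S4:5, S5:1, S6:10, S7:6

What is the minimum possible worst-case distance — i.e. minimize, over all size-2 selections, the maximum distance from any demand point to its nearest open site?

Open {H3, H4}.
  Farthest demand point is S3 at distance 25 (to H3); all others are ≤ 25.
With {H1, H4} the worst case is 26.
With {H2, H4} the worst case is 26.
No size-2 selection achieves below 25.

25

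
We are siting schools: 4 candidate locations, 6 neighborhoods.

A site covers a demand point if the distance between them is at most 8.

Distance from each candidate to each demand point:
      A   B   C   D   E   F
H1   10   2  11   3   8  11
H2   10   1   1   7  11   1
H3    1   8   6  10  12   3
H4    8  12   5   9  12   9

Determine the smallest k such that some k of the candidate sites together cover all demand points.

Coverage sets (demand points within 8 of each site):
  H1: {B, D, E}
  H2: {B, C, D, F}
  H3: {A, B, C, F}
  H4: {A, C}
No single site covers all 6 demand points.
But {H1, H3} covers everything, so the minimum is 2.

2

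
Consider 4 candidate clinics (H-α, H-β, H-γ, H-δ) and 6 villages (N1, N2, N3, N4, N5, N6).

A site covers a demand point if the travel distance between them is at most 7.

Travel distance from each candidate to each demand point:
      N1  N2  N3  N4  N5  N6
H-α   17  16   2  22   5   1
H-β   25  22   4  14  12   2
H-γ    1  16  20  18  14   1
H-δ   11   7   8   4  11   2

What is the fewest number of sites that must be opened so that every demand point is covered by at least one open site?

Coverage sets (demand points within 7 of each site):
  H-α: {N3, N5, N6}
  H-β: {N3, N6}
  H-γ: {N1, N6}
  H-δ: {N2, N4, N6}
No 2 sites suffice: every size-2 union leaves at least one demand point uncovered.
But {H-α, H-γ, H-δ} covers everything, so the minimum is 3.

3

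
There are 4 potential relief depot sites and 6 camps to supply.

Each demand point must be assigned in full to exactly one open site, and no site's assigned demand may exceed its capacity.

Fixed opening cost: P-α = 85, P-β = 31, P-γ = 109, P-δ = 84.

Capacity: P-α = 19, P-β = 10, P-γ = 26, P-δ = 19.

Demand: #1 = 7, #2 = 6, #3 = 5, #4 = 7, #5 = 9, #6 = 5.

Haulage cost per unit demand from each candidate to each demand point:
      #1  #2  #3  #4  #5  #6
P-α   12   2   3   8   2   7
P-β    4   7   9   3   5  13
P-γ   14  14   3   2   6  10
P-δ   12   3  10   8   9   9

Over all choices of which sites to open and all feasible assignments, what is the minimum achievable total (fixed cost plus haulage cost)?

Open {P-α, P-β, P-γ}; cheapest assignment that respects the capacities:
  P-α (cap 19, load 15): #2, #5 — cost 6×2 + 9×2 = 30
  P-β (cap 10, load 7): #1 — cost 7×4 = 28
  P-γ (cap 26, load 17): #3, #4, #6 — cost 5×3 + 7×2 + 5×10 = 79
  Shipping 137, fixed 225 → total 362.
  Any other capacity-feasible assignment to {P-α, P-β, P-γ} ships for at least 137.
Compare {P-α, P-β, P-δ}: its best feasible assignment gives total 370.
Compare {P-β, P-γ, P-δ}: its best feasible assignment gives total 398.
Every other set of open sites that can feasibly serve all demand totals ≥ 370 even under its best assignment. Minimum: 362.

362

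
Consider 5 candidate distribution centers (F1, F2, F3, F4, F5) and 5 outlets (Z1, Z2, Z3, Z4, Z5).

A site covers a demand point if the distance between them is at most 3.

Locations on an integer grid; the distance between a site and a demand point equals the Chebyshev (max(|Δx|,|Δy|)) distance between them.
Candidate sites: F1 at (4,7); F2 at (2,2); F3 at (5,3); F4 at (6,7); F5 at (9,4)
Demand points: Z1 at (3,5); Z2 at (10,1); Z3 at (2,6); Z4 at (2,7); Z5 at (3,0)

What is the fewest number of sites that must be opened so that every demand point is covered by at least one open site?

3

Coverage sets (demand points within 3 of each site):
  F1: {Z1, Z3, Z4}
  F2: {Z1, Z5}
  F3: {Z1, Z3, Z5}
  F4: {Z1}
  F5: {Z2}
No 2 sites suffice: every size-2 union leaves at least one demand point uncovered.
But {F1, F2, F5} covers everything, so the minimum is 3.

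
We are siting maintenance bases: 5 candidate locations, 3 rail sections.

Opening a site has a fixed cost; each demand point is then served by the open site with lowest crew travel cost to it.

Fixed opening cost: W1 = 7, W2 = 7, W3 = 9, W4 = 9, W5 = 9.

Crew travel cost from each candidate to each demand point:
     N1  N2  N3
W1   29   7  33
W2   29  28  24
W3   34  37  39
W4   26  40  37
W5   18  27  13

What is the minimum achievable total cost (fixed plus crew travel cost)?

54

Open {W1, W5}: assign each demand point to its cheapest open site.
  N1→W5 18, N2→W1 7, N3→W5 13
  crew travel cost 38, fixed 16 → total 54.
Compare {W1, W2, W5}: crew travel cost 38 + fixed 23 = 61.
Compare {W1, W3, W5}: crew travel cost 38 + fixed 25 = 63.
Compare {W1, W4, W5}: crew travel cost 38 + fixed 25 = 63.
All other subsets cost ≥ 61. Minimum total cost: 54.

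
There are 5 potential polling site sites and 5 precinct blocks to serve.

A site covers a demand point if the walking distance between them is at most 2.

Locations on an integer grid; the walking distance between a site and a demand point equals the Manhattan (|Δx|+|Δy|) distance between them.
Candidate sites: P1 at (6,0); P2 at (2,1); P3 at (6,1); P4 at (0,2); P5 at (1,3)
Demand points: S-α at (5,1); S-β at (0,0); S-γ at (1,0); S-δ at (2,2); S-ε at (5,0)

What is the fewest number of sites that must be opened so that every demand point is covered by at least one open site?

Coverage sets (demand points within 2 of each site):
  P1: {S-α, S-ε}
  P2: {S-γ, S-δ}
  P3: {S-α, S-ε}
  P4: {S-β, S-δ}
  P5: {S-δ}
No 2 sites suffice: every size-2 union leaves at least one demand point uncovered.
But {P1, P2, P4} covers everything, so the minimum is 3.

3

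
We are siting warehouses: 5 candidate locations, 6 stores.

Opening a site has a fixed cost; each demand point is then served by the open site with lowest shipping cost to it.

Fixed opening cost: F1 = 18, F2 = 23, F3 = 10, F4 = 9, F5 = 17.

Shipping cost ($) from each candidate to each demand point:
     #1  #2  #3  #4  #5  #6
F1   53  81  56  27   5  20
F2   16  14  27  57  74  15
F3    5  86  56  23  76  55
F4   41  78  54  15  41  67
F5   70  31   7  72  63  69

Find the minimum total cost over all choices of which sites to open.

136

Open {F1, F3, F5}: assign each demand point to its cheapest open site.
  #1→F3 5, #2→F5 31, #3→F5 7, #4→F3 23, #5→F1 5, #6→F1 20
  shipping cost 91, fixed 45 → total 136.
Compare {F1, F2, F3, F5}: shipping cost 69 + fixed 68 = 137.
Compare {F1, F3, F4, F5}: shipping cost 83 + fixed 54 = 137.
Compare {F1, F2, F3, F4, F5}: shipping cost 61 + fixed 77 = 138.
All other subsets cost ≥ 137. Minimum total cost: 136.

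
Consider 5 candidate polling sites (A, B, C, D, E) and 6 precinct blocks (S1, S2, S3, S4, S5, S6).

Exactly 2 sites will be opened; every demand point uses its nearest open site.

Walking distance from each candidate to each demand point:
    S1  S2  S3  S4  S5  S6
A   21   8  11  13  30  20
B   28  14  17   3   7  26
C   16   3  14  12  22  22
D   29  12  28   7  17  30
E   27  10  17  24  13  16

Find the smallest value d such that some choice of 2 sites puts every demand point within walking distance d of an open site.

Open {C, E}.
  Farthest demand point is S1 at walking distance 16 (to C); all others are ≤ 16.
With {A, B} the worst case is 21.
With {A, D} the worst case is 21.
No size-2 selection achieves below 16.

16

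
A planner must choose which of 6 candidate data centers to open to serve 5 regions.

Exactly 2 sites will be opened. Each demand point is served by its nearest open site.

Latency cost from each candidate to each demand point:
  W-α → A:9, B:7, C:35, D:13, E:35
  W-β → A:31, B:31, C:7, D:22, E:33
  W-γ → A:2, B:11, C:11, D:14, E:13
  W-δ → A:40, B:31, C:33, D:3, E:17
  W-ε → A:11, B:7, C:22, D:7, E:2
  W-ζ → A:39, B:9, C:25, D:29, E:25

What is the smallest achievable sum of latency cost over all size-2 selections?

Open {W-γ, W-ε}.
  A→W-γ 2, B→W-ε 7, C→W-γ 11, D→W-ε 7, E→W-ε 2  ⇒ total 29.
Compare {W-β, W-ε}: total 34.
Compare {W-γ, W-δ}: total 40.
No size-2 selection does better; minimum is 29.

29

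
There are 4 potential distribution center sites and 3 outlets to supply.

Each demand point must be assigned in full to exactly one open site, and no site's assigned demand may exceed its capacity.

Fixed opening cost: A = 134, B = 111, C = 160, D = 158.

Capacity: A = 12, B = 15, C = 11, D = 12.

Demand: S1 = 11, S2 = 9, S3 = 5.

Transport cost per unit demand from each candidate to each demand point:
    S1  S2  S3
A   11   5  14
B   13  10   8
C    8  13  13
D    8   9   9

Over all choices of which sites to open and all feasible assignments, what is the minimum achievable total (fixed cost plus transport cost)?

Open {B, D}; cheapest assignment that respects the capacities:
  B (cap 15, load 14): S2, S3 — cost 9×10 + 5×8 = 130
  D (cap 12, load 11): S1 — cost 11×8 = 88
  Shipping 218, fixed 269 → total 487.
  Any other capacity-feasible assignment to {B, D} ships for at least 218.
Compare {B, C}: its best feasible assignment gives total 489.
Compare {A, B}: its best feasible assignment gives total 496.
Every other set of open sites that can feasibly serve all demand totals ≥ 489 even under its best assignment. Minimum: 487.

487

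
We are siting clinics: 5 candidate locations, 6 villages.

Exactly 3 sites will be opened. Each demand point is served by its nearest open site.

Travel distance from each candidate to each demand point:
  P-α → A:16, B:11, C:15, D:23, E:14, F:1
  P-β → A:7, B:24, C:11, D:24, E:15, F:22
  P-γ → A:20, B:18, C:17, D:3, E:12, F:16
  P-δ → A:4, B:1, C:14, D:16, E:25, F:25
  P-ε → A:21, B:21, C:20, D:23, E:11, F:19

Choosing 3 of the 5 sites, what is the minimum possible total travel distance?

Open {P-α, P-γ, P-δ}.
  A→P-δ 4, B→P-δ 1, C→P-δ 14, D→P-γ 3, E→P-γ 12, F→P-α 1  ⇒ total 35.
Compare {P-α, P-β, P-γ}: total 45.
Compare {P-α, P-β, P-δ}: total 47.
No size-3 selection does better; minimum is 35.

35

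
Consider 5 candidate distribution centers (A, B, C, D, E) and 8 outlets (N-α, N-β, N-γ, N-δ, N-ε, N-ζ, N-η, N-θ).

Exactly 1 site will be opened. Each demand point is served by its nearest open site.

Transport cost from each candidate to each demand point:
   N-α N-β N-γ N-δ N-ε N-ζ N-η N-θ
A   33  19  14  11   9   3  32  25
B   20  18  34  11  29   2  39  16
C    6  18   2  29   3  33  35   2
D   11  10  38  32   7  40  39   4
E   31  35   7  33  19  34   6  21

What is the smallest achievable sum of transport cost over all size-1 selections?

Open {C}.
  N-α→C 6, N-β→C 18, N-γ→C 2, N-δ→C 29, N-ε→C 3, N-ζ→C 33, N-η→C 35, N-θ→C 2  ⇒ total 128.
Compare {A}: total 146.
Compare {B}: total 169.
No size-1 selection does better; minimum is 128.

128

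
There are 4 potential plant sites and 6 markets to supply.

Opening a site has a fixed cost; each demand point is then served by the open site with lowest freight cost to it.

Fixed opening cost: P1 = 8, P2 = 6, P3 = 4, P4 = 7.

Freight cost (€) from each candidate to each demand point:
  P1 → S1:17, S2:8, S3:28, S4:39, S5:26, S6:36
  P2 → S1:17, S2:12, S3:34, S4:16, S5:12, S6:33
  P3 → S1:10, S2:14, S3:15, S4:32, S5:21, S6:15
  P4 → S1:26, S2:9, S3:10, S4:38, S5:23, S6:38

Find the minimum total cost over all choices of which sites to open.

89

Open {P2, P3, P4}: assign each demand point to its cheapest open site.
  S1→P3 10, S2→P4 9, S3→P4 10, S4→P2 16, S5→P2 12, S6→P3 15
  freight cost 72, fixed 17 → total 89.
Compare {P2, P3}: freight cost 80 + fixed 10 = 90.
Compare {P1, P2, P3}: freight cost 76 + fixed 18 = 94.
Compare {P1, P2, P3, P4}: freight cost 71 + fixed 25 = 96.
All other subsets cost ≥ 90. Minimum total cost: 89.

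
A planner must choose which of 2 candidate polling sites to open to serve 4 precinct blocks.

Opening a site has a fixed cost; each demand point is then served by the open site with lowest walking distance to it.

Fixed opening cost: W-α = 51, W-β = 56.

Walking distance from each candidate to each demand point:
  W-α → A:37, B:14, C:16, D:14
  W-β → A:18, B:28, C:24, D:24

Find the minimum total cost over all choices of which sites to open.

Open {W-α}: assign each demand point to its cheapest open site.
  A→W-α 37, B→W-α 14, C→W-α 16, D→W-α 14
  walking distance 81, fixed 51 → total 132.
Compare {W-β}: walking distance 94 + fixed 56 = 150.
Compare {W-α, W-β}: walking distance 62 + fixed 107 = 169.

132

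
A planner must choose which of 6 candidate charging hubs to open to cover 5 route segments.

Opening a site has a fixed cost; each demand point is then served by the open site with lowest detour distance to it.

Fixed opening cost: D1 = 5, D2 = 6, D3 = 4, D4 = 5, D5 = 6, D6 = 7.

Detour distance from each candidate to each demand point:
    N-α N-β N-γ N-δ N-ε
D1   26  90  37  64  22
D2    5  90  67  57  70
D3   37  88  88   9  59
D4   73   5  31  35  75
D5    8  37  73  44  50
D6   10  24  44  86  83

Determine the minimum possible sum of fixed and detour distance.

92

Open {D1, D2, D3, D4}: assign each demand point to its cheapest open site.
  N-α→D2 5, N-β→D4 5, N-γ→D4 31, N-δ→D3 9, N-ε→D1 22
  detour distance 72, fixed 20 → total 92.
Compare {D1, D3, D4, D5}: detour distance 75 + fixed 20 = 95.
Compare {D1, D3, D4, D6}: detour distance 77 + fixed 21 = 98.
Compare {D1, D2, D3, D4, D5}: detour distance 72 + fixed 26 = 98.
All other subsets cost ≥ 95. Minimum total cost: 92.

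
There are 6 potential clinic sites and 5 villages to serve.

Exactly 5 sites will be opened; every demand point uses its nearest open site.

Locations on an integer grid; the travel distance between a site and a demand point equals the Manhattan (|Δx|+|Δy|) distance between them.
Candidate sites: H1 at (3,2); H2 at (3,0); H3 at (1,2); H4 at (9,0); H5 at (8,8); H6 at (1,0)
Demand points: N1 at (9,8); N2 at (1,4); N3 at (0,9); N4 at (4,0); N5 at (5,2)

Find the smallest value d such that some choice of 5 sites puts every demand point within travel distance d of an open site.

Open {H1, H2, H3, H4, H5}.
  Farthest demand point is N3 at travel distance 8 (to H3); all others are ≤ 8.
With {H1, H2, H3, H4, H6} the worst case is 8.
With {H1, H2, H3, H5, H6} the worst case is 8.
No size-5 selection achieves below 8.

8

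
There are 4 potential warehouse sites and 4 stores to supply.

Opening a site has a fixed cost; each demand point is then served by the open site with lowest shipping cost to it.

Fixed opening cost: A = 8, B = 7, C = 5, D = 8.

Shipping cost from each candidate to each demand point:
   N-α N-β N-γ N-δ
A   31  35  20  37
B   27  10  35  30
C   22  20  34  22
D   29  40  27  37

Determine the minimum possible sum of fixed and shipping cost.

94

Open {A, B, C}: assign each demand point to its cheapest open site.
  N-α→C 22, N-β→B 10, N-γ→A 20, N-δ→C 22
  shipping cost 74, fixed 20 → total 94.
Compare {A, C}: shipping cost 84 + fixed 13 = 97.
Compare {B, C}: shipping cost 88 + fixed 12 = 100.
Compare {B, C, D}: shipping cost 81 + fixed 20 = 101.
All other subsets cost ≥ 97. Minimum total cost: 94.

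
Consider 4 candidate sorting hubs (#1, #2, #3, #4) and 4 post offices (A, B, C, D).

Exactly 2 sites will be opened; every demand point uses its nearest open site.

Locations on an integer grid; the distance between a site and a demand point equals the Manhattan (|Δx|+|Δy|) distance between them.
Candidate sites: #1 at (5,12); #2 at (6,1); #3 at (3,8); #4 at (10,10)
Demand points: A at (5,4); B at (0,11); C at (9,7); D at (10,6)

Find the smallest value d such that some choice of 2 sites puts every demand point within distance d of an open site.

6

Open {#3, #4}.
  Farthest demand point is A at distance 6 (to #3); all others are ≤ 6.
With {#1, #4} the worst case is 8.
With {#1, #2} the worst case is 9.
No size-2 selection achieves below 6.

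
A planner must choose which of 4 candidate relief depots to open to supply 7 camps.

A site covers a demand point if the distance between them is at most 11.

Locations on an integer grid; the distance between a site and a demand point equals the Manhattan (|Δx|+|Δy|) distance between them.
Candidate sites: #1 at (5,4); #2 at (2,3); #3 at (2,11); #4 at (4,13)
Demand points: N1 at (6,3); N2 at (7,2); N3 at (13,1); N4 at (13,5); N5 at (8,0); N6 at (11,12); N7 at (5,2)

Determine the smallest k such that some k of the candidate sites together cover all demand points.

2

Coverage sets (demand points within 11 of each site):
  #1: {N1, N2, N3, N4, N5, N7}
  #2: {N1, N2, N5, N7}
  #3: {N6}
  #4: {N6}
No single site covers all 7 demand points.
But {#1, #3} covers everything, so the minimum is 2.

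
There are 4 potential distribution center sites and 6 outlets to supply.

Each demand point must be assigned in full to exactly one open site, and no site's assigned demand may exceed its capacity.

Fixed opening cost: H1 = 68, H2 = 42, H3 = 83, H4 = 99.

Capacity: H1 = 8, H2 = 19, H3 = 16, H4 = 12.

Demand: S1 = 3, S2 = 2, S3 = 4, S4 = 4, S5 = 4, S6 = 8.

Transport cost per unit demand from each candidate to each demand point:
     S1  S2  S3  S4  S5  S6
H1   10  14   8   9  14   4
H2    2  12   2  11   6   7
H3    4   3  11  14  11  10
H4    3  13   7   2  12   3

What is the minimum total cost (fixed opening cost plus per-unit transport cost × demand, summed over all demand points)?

Open {H2, H4}; cheapest assignment that respects the capacities:
  H2 (cap 19, load 13): S1, S2, S3, S5 — cost 3×2 + 2×12 + 4×2 + 4×6 = 62
  H4 (cap 12, load 12): S4, S6 — cost 4×2 + 8×3 = 32
  Shipping 94, fixed 141 → total 235.
  Any other capacity-feasible assignment to {H2, H4} ships for at least 94.
Compare {H1, H2}: its best feasible assignment gives total 248.
Compare {H2, H3}: its best feasible assignment gives total 281.
Every other set of open sites that can feasibly serve all demand totals ≥ 248 even under its best assignment. Minimum: 235.

235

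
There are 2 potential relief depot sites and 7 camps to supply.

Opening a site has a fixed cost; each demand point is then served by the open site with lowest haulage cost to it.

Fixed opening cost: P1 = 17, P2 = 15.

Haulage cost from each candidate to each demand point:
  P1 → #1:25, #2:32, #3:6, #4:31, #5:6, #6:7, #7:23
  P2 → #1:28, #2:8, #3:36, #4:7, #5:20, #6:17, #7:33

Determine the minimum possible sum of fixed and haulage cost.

114

Open {P1, P2}: assign each demand point to its cheapest open site.
  #1→P1 25, #2→P2 8, #3→P1 6, #4→P2 7, #5→P1 6, #6→P1 7, #7→P1 23
  haulage cost 82, fixed 32 → total 114.
Compare {P1}: haulage cost 130 + fixed 17 = 147.
Compare {P2}: haulage cost 149 + fixed 15 = 164.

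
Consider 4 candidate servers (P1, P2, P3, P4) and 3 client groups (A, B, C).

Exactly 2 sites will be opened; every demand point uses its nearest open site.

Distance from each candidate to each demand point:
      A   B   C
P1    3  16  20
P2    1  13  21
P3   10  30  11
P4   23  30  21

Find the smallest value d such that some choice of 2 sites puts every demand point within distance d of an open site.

13

Open {P2, P3}.
  Farthest demand point is B at distance 13 (to P2); all others are ≤ 13.
With {P1, P3} the worst case is 16.
With {P1, P2} the worst case is 20.
No size-2 selection achieves below 13.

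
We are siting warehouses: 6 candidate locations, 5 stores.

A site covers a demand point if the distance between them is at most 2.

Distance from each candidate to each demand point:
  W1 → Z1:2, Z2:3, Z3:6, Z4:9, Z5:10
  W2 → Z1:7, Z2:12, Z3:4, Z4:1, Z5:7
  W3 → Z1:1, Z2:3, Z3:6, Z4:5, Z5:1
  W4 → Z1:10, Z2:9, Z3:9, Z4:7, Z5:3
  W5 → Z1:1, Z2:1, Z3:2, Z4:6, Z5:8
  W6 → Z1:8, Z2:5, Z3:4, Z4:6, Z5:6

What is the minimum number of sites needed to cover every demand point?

3

Coverage sets (demand points within 2 of each site):
  W1: {Z1}
  W2: {Z4}
  W3: {Z1, Z5}
  W4: {}
  W5: {Z1, Z2, Z3}
  W6: {}
No 2 sites suffice: every size-2 union leaves at least one demand point uncovered.
But {W2, W3, W5} covers everything, so the minimum is 3.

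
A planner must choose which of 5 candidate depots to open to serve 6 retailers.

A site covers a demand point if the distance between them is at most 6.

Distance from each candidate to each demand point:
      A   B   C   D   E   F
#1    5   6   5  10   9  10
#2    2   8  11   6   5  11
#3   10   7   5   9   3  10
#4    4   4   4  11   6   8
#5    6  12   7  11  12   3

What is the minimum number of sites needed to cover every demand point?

Coverage sets (demand points within 6 of each site):
  #1: {A, B, C}
  #2: {A, D, E}
  #3: {C, E}
  #4: {A, B, C, E}
  #5: {A, F}
No 2 sites suffice: every size-2 union leaves at least one demand point uncovered.
But {#1, #2, #5} covers everything, so the minimum is 3.

3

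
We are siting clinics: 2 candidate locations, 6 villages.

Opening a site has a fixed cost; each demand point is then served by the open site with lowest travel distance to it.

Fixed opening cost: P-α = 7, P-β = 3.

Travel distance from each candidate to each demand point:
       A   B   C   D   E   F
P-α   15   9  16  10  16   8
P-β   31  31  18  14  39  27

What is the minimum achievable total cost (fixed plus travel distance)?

Open {P-α}: assign each demand point to its cheapest open site.
  A→P-α 15, B→P-α 9, C→P-α 16, D→P-α 10, E→P-α 16, F→P-α 8
  travel distance 74, fixed 7 → total 81.
Compare {P-α, P-β}: travel distance 74 + fixed 10 = 84.
Compare {P-β}: travel distance 160 + fixed 3 = 163.

81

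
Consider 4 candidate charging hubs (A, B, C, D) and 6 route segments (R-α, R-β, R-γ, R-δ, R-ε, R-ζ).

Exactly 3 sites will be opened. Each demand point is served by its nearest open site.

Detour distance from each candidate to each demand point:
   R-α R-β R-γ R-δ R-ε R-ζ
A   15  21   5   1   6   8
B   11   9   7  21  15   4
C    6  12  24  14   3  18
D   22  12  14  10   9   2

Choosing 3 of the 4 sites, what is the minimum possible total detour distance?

Open {A, B, C}.
  R-α→C 6, R-β→B 9, R-γ→A 5, R-δ→A 1, R-ε→C 3, R-ζ→B 4  ⇒ total 28.
Compare {A, C, D}: total 29.
Compare {A, B, D}: total 34.
No size-3 selection does better; minimum is 28.

28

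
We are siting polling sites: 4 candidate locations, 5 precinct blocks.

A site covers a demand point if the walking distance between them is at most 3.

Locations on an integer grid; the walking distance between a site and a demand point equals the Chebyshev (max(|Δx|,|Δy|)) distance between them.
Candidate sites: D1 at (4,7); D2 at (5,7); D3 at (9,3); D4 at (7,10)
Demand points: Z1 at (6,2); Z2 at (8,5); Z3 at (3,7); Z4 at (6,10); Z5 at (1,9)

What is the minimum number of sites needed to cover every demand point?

Coverage sets (demand points within 3 of each site):
  D1: {Z3, Z4, Z5}
  D2: {Z2, Z3, Z4}
  D3: {Z1, Z2}
  D4: {Z4}
No single site covers all 5 demand points.
But {D1, D3} covers everything, so the minimum is 2.

2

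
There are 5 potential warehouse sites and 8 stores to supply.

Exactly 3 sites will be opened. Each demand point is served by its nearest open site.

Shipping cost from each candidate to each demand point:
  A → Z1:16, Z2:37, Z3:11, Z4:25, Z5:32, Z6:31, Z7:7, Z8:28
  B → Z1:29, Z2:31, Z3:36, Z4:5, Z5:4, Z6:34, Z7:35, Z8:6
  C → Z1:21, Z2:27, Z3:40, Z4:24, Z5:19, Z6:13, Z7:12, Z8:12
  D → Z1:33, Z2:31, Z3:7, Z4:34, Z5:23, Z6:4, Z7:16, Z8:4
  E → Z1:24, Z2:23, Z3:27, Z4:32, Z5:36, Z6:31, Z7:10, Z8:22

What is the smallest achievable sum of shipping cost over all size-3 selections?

Open {A, B, D}.
  Z1→A 16, Z2→B 31, Z3→D 7, Z4→B 5, Z5→B 4, Z6→D 4, Z7→A 7, Z8→D 4  ⇒ total 78.
Compare {B, D, E}: total 81.
Compare {B, C, D}: total 84.
No size-3 selection does better; minimum is 78.

78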